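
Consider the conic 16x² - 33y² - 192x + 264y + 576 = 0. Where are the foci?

Group the x- and y-terms: 16(x² - 12x) -33(y² - 8y) = -576
Completing the square gives 16(x - 6)² -33(y - 4)² = -576 + 576 - 528 = -528.
Divide through by -528 to get (y - 4)²/16 - (x - 6)²/33 = 1.
Hyperbola, center (6, 4), transverse axis vertical; a² = 16, b² = 33.
c² = a² + b² = 16 + 33 = 49, so c = 7.
Foci lie on the vertical axis through the center: (h, k ± c).

(6, -3) and (6, 11)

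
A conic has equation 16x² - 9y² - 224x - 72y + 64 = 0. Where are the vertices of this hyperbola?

(1, -4) and (13, -4)

Collect terms: 16(x² - 14x) -9(y² + 8y) = -64
Complete the square: 16(x - 7)² -9(y + 4)² = -64 + 784 - 144 = 576
Divide through by 576 to get (x - 7)²/36 - (y + 4)²/64 = 1.
Hyperbola, center (7, -4), transverse axis horizontal; a² = 36, b² = 64.
a = 6. Vertices at (h ± a, k).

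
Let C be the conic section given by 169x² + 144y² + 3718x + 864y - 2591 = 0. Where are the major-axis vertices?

Group: 169(x² + 22x) + 144(y² + 6y) = 2591
Complete the square: 169(x + 11)² + 144(y + 3)² = 2591 + 20449 + 1296 = 24336
Divide through by 24336 to get (x + 11)²/144 + (y + 3)²/169 = 1.
Ellipse, center (-11, -3), major axis vertical; a² = 169, b² = 144.
a = 13. Vertices at (h, k ± a).

(-11, -16) and (-11, 10)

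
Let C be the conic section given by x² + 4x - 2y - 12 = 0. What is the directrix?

Only x is squared. Complete the square in x: (x + 2)² = 2(y + 8).
Vertex (-2, -8); 4p = 2 so p = 1/2. Opens up.
Directrix is the horizontal line y = k − p = -8 − (1/2) = -17/2.

y = -17/2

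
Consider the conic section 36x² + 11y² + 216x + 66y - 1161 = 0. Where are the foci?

(-3, -13) and (-3, 7)

Group the x- and y-terms: 36(x² + 6x) + 11(y² + 6y) = 1161
Complete the square: 36(x + 3)² + 11(y + 3)² = 1161 + 324 + 99 = 1584
Divide through by 1584 to get (x + 3)²/44 + (y + 3)²/144 = 1.
Ellipse, center (-3, -3), major axis vertical; a² = 144, b² = 44.
c² = a² - b² = 144 - 44 = 100, so c = 10.
Foci lie on the vertical axis through the center: (h, k ± c).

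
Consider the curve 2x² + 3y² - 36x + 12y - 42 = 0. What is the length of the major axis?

12√3

Group the x- and y-terms: 2(x² - 18x) + 3(y² + 4y) = 42
Completing the square gives 2(x - 9)² + 3(y + 2)² = 42 + 162 + 12 = 216.
Dividing both sides by 216: (x - 9)²/108 + (y + 2)²/72 = 1
Ellipse, center (9, -2), major axis horizontal; a² = 108, b² = 72.
a² = 108 so a = 6√3; the major axis has length 2a = 12√3.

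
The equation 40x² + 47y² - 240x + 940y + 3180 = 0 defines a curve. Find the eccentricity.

e = √329/47

Group the x- and y-terms: 40(x² - 6x) + 47(y² + 20y) = -3180
Completing the square gives 40(x - 3)² + 47(y + 10)² = -3180 + 360 + 4700 = 1880.
Divide by 1880: (x - 3)²/47 + (y + 10)²/40 = 1
Ellipse, center (3, -10), major axis horizontal; a² = 47, b² = 40.
c² = a² - b² = 7, so c = √7.
e = c/a = √7/√47 = √329/47.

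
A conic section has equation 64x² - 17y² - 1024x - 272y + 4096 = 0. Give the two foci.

Rearranging, 64(x² - 16x) -17(y² + 16y) = -4096.
64(x - 8)² -17(y + 8)² = -4096 + 4096 - 1088 = -1088
Divide through by -1088 to get (y + 8)²/64 - (x - 8)²/17 = 1.
Hyperbola, center (8, -8), transverse axis vertical; a² = 64, b² = 17.
c² = a² + b² = 64 + 17 = 81, so c = 9.
Foci lie on the vertical axis through the center: (h, k ± c).

(8, -17) and (8, 1)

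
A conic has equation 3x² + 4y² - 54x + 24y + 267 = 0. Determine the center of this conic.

(9, -3)

Collect terms: 3(x² - 18x) + 4(y² + 6y) = -267
Completing the square gives 3(x - 9)² + 4(y + 3)² = -267 + 243 + 36 = 12.
Divide by 12: (x - 9)²/4 + (y + 3)²/3 = 1
Ellipse with center (9, -3).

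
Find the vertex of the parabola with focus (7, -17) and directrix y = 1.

The vertex is the midpoint between the focus and the directrix along the axis of symmetry.
Axis is vertical (directrix is horizontal). Vertex y-coordinate = (-17 + 1)/2 = -8; x-coordinate = 7.

(7, -8)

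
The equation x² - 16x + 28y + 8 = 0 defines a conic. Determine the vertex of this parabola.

(8, 2)

Only x is squared. Complete the square in x: (x - 8)² = -28(y - 2).
Vertex (8, 2); 4p = -28 so p = -7. Opens down.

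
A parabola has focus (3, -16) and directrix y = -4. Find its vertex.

The vertex is the midpoint between the focus and the directrix along the axis of symmetry.
Axis is vertical (directrix is horizontal). Vertex y-coordinate = (-16 + (-4))/2 = -10; x-coordinate = 3.

(3, -10)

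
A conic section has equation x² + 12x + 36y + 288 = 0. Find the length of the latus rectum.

Only x is squared. Complete the square in x: (x + 6)² = -36(y + 7).
Vertex (-6, -7); 4p = -36 so p = -9. Opens down.
Latus rectum length = |4p| = 36.

36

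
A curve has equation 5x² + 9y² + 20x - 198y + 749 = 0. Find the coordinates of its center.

(-2, 11)

Collect terms: 5(x² + 4x) + 9(y² - 22y) = -749
Completing the square gives 5(x + 2)² + 9(y - 11)² = -749 + 20 + 1089 = 360.
Divide through by 360 to get (x + 2)²/72 + (y - 11)²/40 = 1.
Ellipse with center (-2, 11).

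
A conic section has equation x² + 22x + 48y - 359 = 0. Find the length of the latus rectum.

48

Only x is squared. Complete the square in x: (x + 11)² = -48(y - 10).
Vertex (-11, 10); 4p = -48 so p = -12. Opens down.
Latus rectum length = |4p| = 48.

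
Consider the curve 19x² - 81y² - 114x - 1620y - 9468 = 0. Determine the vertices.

(-6, -10) and (12, -10)

Group: 19(x² - 6x) -81(y² + 20y) = 9468
Completing the square gives 19(x - 3)² -81(y + 10)² = 9468 + 171 - 8100 = 1539.
Dividing both sides by 1539: (x - 3)²/81 - (y + 10)²/19 = 1
Hyperbola, center (3, -10), transverse axis horizontal; a² = 81, b² = 19.
a = 9. Vertices at (h ± a, k).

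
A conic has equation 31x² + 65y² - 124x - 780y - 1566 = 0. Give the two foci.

(2 - 2√17, 6) and (2 + 2√17, 6)

Rearranging, 31(x² - 4x) + 65(y² - 12y) = 1566.
Complete the square: 31(x - 2)² + 65(y - 6)² = 1566 + 124 + 2340 = 4030
Divide by 4030: (x - 2)²/130 + (y - 6)²/62 = 1
Ellipse, center (2, 6), major axis horizontal; a² = 130, b² = 62.
c² = a² - b² = 130 - 62 = 68, so c = 2√17.
Foci lie on the horizontal axis through the center: (h ± c, k).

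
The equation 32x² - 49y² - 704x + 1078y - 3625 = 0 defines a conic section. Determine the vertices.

Group: 32(x² - 22x) -49(y² - 22y) = 3625
Complete the square in x and y: 32(x - 11)² -49(y - 11)² = 3625 + 3872 - 5929 = 1568
Divide by 1568: (x - 11)²/49 - (y - 11)²/32 = 1
Hyperbola, center (11, 11), transverse axis horizontal; a² = 49, b² = 32.
a = 7. Vertices at (h ± a, k).

(4, 11) and (18, 11)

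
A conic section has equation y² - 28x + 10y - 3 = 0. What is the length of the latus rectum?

Only y is squared. Complete the square in y: (y + 5)² = 28(x + 1).
Vertex (-1, -5); 4p = 28 so p = 7. Opens right.
Latus rectum length = |4p| = 28.

28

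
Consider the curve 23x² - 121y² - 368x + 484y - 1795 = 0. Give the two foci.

(-4, 2) and (20, 2)

Group the x- and y-terms: 23(x² - 16x) -121(y² - 4y) = 1795
Complete the square: 23(x - 8)² -121(y - 2)² = 1795 + 1472 - 484 = 2783
Divide by 2783: (x - 8)²/121 - (y - 2)²/23 = 1
Hyperbola, center (8, 2), transverse axis horizontal; a² = 121, b² = 23.
c² = a² + b² = 121 + 23 = 144, so c = 12.
Foci lie on the horizontal axis through the center: (h ± c, k).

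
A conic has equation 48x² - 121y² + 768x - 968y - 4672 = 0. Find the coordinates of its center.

48(x² + 16x) -121(y² + 8y) = 4672
Complete the square: 48(x + 8)² -121(y + 4)² = 4672 + 3072 - 1936 = 5808
Divide by 5808: (x + 8)²/121 - (y + 4)²/48 = 1
Hyperbola with center (-8, -4).

(-8, -4)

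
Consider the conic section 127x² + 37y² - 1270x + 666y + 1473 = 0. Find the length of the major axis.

2√127

Group the x- and y-terms: 127(x² - 10x) + 37(y² + 18y) = -1473
Complete the square in x and y: 127(x - 5)² + 37(y + 9)² = -1473 + 3175 + 2997 = 4699
Divide by 4699: (x - 5)²/37 + (y + 9)²/127 = 1
Ellipse, center (5, -9), major axis vertical; a² = 127, b² = 37.
a² = 127 so a = √127; the major axis has length 2a = 2√127.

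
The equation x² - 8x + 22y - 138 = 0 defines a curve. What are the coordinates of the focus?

Only x is squared. Complete the square in x: (x - 4)² = -22(y - 7).
Vertex (4, 7); 4p = -22 so p = -11/2. Opens down.
Focus is p units from the vertex along the axis: (h, k + p).

(4, 3/2)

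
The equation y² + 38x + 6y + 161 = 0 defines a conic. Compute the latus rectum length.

38

Only y is squared. Complete the square in y: (y + 3)² = -38(x + 4).
Vertex (-4, -3); 4p = -38 so p = -19/2. Opens left.
Latus rectum length = |4p| = 38.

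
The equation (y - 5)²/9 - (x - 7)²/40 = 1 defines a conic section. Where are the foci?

(7, -2) and (7, 12)

Center (7, 5). The positive term is the y-term, so the transverse axis is vertical; a² = 9, b² = 40.
c² = a² + b² = 9 + 40 = 49, so c = 7.
Foci lie on the vertical axis through the center: (h, k ± c).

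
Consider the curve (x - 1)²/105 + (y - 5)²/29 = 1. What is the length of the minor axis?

2√29

Center (1, 5). The larger denominator 105 sits under the x-term, so the major axis is horizontal; a² = 105, b² = 29.
b² = 29 so b = √29; the minor axis has length 2b = 2√29.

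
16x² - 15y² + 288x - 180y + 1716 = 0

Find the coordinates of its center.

Group: 16(x² + 18x) -15(y² + 12y) = -1716
Complete the square: 16(x + 9)² -15(y + 6)² = -1716 + 1296 - 540 = -960
Divide by -960: (y + 6)²/64 - (x + 9)²/60 = 1
Hyperbola with center (-9, -6).

(-9, -6)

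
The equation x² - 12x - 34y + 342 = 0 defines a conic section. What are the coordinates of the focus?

(6, 35/2)

Only x is squared. Complete the square in x: (x - 6)² = 34(y - 9).
Vertex (6, 9); 4p = 34 so p = 17/2. Opens up.
Focus is p units from the vertex along the axis: (h, k + p).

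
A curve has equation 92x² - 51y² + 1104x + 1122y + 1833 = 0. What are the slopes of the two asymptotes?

2√1173/51 and -2√1173/51

Group: 92(x² + 12x) -51(y² - 22y) = -1833
Complete the square in x and y: 92(x + 6)² -51(y - 11)² = -1833 + 3312 - 6171 = -4692
Divide through by -4692 to get (y - 11)²/92 - (x + 6)²/51 = 1.
Hyperbola, center (-6, 11), transverse axis vertical; a² = 92, b² = 51.
For a vertical hyperbola the asymptotes have slope ±a/b.
Here that is ±2√23/√51 = ±2√1173/51.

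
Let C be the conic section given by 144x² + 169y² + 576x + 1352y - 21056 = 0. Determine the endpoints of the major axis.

(-15, -4) and (11, -4)

Group: 144(x² + 4x) + 169(y² + 8y) = 21056
Complete the square in x and y: 144(x + 2)² + 169(y + 4)² = 21056 + 576 + 2704 = 24336
Divide through by 24336 to get (x + 2)²/169 + (y + 4)²/144 = 1.
Ellipse, center (-2, -4), major axis horizontal; a² = 169, b² = 144.
a = 13. Vertices at (h ± a, k).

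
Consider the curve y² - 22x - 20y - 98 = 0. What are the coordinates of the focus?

Only y is squared. Complete the square in y: (y - 10)² = 22(x + 9).
Vertex (-9, 10); 4p = 22 so p = 11/2. Opens right.
Focus is p units from the vertex along the axis: (h + p, k).

(-7/2, 10)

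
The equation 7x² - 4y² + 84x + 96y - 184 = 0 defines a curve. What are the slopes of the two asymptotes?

Collect terms: 7(x² + 12x) -4(y² - 24y) = 184
7(x + 6)² -4(y - 12)² = 184 + 252 - 576 = -140
Divide through by -140 to get (y - 12)²/35 - (x + 6)²/20 = 1.
Hyperbola, center (-6, 12), transverse axis vertical; a² = 35, b² = 20.
For a vertical hyperbola the asymptotes have slope ±a/b.
Here that is ±√35/2√5 = ±√7/2.

√7/2 and -√7/2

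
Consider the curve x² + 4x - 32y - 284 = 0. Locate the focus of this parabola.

Only x is squared. Complete the square in x: (x + 2)² = 32(y + 9).
Vertex (-2, -9); 4p = 32 so p = 8. Opens up.
Focus is p units from the vertex along the axis: (h, k + p).

(-2, -1)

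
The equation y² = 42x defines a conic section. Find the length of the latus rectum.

42

Vertex (0, 0); 4p = 42 so p = 21/2. Opens right.
Latus rectum length = |4p| = 42.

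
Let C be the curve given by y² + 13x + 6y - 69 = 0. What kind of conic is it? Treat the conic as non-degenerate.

No xy term. Coefficients of x² and y² are A = 0, C = 1.
Exactly one squared variable ⇒ parabola.

parabola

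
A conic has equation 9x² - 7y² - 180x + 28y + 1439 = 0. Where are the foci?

(10, -10) and (10, 14)

Collect terms: 9(x² - 20x) -7(y² - 4y) = -1439
Complete the square in x and y: 9(x - 10)² -7(y - 2)² = -1439 + 900 - 28 = -567
Divide through by -567 to get (y - 2)²/81 - (x - 10)²/63 = 1.
Hyperbola, center (10, 2), transverse axis vertical; a² = 81, b² = 63.
c² = a² + b² = 81 + 63 = 144, so c = 12.
Foci lie on the vertical axis through the center: (h, k ± c).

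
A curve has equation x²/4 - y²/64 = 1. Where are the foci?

(0 - 2√17, 0) and (0 + 2√17, 0)

Center (0, 0). The positive term is the x-term, so the transverse axis is horizontal; a² = 4, b² = 64.
c² = a² + b² = 4 + 64 = 68, so c = 2√17.
Foci lie on the horizontal axis through the center: (h ± c, k).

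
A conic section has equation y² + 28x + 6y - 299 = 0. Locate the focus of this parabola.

(4, -3)

Only y is squared. Complete the square in y: (y + 3)² = -28(x - 11).
Vertex (11, -3); 4p = -28 so p = -7. Opens left.
Focus is p units from the vertex along the axis: (h + p, k).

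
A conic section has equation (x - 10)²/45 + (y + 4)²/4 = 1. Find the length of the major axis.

6√5

Center (10, -4). The larger denominator 45 sits under the x-term, so the major axis is horizontal; a² = 45, b² = 4.
a² = 45 so a = 3√5; the major axis has length 2a = 6√5.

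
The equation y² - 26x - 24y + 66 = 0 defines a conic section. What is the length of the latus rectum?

26

Only y is squared. Complete the square in y: (y - 12)² = 26(x + 3).
Vertex (-3, 12); 4p = 26 so p = 13/2. Opens right.
Latus rectum length = |4p| = 26.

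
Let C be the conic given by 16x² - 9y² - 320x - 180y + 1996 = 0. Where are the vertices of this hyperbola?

Group: 16(x² - 20x) -9(y² + 20y) = -1996
Completing the square gives 16(x - 10)² -9(y + 10)² = -1996 + 1600 - 900 = -1296.
Divide through by -1296 to get (y + 10)²/144 - (x - 10)²/81 = 1.
Hyperbola, center (10, -10), transverse axis vertical; a² = 144, b² = 81.
a = 12. Vertices at (h, k ± a).

(10, -22) and (10, 2)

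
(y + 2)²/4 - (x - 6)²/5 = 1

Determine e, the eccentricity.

e = 3/2

Center (6, -2). The positive term is the y-term, so the transverse axis is vertical; a² = 4, b² = 5.
c² = a² + b² = 9, so c = 3.
e = c/a = 3/2.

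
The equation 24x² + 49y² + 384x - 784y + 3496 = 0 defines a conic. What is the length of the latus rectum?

48/7

Group: 24(x² + 16x) + 49(y² - 16y) = -3496
24(x + 8)² + 49(y - 8)² = -3496 + 1536 + 3136 = 1176
Dividing both sides by 1176: (x + 8)²/49 + (y - 8)²/24 = 1
Ellipse, center (-8, 8), major axis horizontal; a² = 49, b² = 24.
Latus rectum length = 2b²/a = 2·24/7 = 48/7.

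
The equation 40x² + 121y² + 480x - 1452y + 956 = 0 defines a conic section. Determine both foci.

(-15, 6) and (3, 6)

40(x² + 12x) + 121(y² - 12y) = -956
Completing the square gives 40(x + 6)² + 121(y - 6)² = -956 + 1440 + 4356 = 4840.
Dividing both sides by 4840: (x + 6)²/121 + (y - 6)²/40 = 1
Ellipse, center (-6, 6), major axis horizontal; a² = 121, b² = 40.
c² = a² - b² = 121 - 40 = 81, so c = 9.
Foci lie on the horizontal axis through the center: (h ± c, k).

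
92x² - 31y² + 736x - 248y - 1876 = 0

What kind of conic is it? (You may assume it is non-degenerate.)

hyperbola

No xy term. Coefficients of x² and y² are A = 92, C = -31.
A and C have opposite signs ⇒ hyperbola.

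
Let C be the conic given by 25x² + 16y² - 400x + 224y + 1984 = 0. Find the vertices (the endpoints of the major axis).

(8, -12) and (8, -2)

Rearranging, 25(x² - 16x) + 16(y² + 14y) = -1984.
Complete the square: 25(x - 8)² + 16(y + 7)² = -1984 + 1600 + 784 = 400
Divide by 400: (x - 8)²/16 + (y + 7)²/25 = 1
Ellipse, center (8, -7), major axis vertical; a² = 25, b² = 16.
a = 5. Vertices at (h, k ± a).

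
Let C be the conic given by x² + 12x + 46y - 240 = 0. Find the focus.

(-6, -11/2)

Only x is squared. Complete the square in x: (x + 6)² = -46(y - 6).
Vertex (-6, 6); 4p = -46 so p = -23/2. Opens down.
Focus is p units from the vertex along the axis: (h, k + p).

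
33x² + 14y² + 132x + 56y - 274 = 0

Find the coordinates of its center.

(-2, -2)

Group the x- and y-terms: 33(x² + 4x) + 14(y² + 4y) = 274
33(x + 2)² + 14(y + 2)² = 274 + 132 + 56 = 462
Dividing both sides by 462: (x + 2)²/14 + (y + 2)²/33 = 1
Ellipse with center (-2, -2).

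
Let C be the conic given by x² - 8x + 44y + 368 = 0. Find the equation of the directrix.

y = 3

Only x is squared. Complete the square in x: (x - 4)² = -44(y + 8).
Vertex (4, -8); 4p = -44 so p = -11. Opens down.
Directrix is the horizontal line y = k − p = -8 − (-11) = 3.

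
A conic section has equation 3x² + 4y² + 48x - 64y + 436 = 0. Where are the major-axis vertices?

(-10, 8) and (-6, 8)

Collect terms: 3(x² + 16x) + 4(y² - 16y) = -436
Completing the square gives 3(x + 8)² + 4(y - 8)² = -436 + 192 + 256 = 12.
Divide by 12: (x + 8)²/4 + (y - 8)²/3 = 1
Ellipse, center (-8, 8), major axis horizontal; a² = 4, b² = 3.
a = 2. Vertices at (h ± a, k).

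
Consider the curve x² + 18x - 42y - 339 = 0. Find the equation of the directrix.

Only x is squared. Complete the square in x: (x + 9)² = 42(y + 10).
Vertex (-9, -10); 4p = 42 so p = 21/2. Opens up.
Directrix is the horizontal line y = k − p = -10 − (21/2) = -41/2.

y = -41/2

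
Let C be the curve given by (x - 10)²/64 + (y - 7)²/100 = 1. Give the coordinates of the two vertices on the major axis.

Center (10, 7). The larger denominator 100 sits under the y-term, so the major axis is vertical; a² = 100, b² = 64.
a = 10. Vertices at (h, k ± a).

(10, -3) and (10, 17)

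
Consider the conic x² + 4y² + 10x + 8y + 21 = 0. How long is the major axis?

Collect terms: (x² + 10x) + 4(y² + 2y) = -21
Completing the square gives (x + 5)² + 4(y + 1)² = -21 + 25 + 4 = 8.
Divide by 8: (x + 5)²/8 + (y + 1)²/2 = 1
Ellipse, center (-5, -1), major axis horizontal; a² = 8, b² = 2.
a² = 8 so a = 2√2; the major axis has length 2a = 4√2.

4√2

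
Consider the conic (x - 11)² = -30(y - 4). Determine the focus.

(11, -7/2)

Vertex (11, 4); 4p = -30 so p = -15/2. Opens down.
Focus is p units from the vertex along the axis: (h, k + p).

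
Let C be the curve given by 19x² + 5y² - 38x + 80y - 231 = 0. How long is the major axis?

2√114

Group: 19(x² - 2x) + 5(y² + 16y) = 231
Completing the square gives 19(x - 1)² + 5(y + 8)² = 231 + 19 + 320 = 570.
Dividing both sides by 570: (x - 1)²/30 + (y + 8)²/114 = 1
Ellipse, center (1, -8), major axis vertical; a² = 114, b² = 30.
a² = 114 so a = √114; the major axis has length 2a = 2√114.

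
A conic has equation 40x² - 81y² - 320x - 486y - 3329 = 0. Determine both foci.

(-7, -3) and (15, -3)

Group: 40(x² - 8x) -81(y² + 6y) = 3329
Complete the square in x and y: 40(x - 4)² -81(y + 3)² = 3329 + 640 - 729 = 3240
Dividing both sides by 3240: (x - 4)²/81 - (y + 3)²/40 = 1
Hyperbola, center (4, -3), transverse axis horizontal; a² = 81, b² = 40.
c² = a² + b² = 81 + 40 = 121, so c = 11.
Foci lie on the horizontal axis through the center: (h ± c, k).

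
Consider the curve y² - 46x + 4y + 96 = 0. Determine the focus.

(27/2, -2)

Only y is squared. Complete the square in y: (y + 2)² = 46(x - 2).
Vertex (2, -2); 4p = 46 so p = 23/2. Opens right.
Focus is p units from the vertex along the axis: (h + p, k).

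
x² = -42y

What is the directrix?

Vertex (0, 0); 4p = -42 so p = -21/2. Opens down.
Directrix is the horizontal line y = k − p = 0 − (-21/2) = 21/2.

y = 21/2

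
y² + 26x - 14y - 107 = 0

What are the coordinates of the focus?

(-1/2, 7)

Only y is squared. Complete the square in y: (y - 7)² = -26(x - 6).
Vertex (6, 7); 4p = -26 so p = -13/2. Opens left.
Focus is p units from the vertex along the axis: (h + p, k).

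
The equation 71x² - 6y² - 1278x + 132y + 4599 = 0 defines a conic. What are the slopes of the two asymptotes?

Group: 71(x² - 18x) -6(y² - 22y) = -4599
71(x - 9)² -6(y - 11)² = -4599 + 5751 - 726 = 426
Divide through by 426 to get (x - 9)²/6 - (y - 11)²/71 = 1.
Hyperbola, center (9, 11), transverse axis horizontal; a² = 6, b² = 71.
For a horizontal hyperbola the asymptotes have slope ±b/a.
Here that is ±√71/√6 = ±√426/6.

√426/6 and -√426/6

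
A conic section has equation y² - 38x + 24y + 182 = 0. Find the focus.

Only y is squared. Complete the square in y: (y + 12)² = 38(x - 1).
Vertex (1, -12); 4p = 38 so p = 19/2. Opens right.
Focus is p units from the vertex along the axis: (h + p, k).

(21/2, -12)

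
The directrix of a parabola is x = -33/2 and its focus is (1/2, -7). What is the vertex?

(-8, -7)

The vertex is the midpoint between the focus and the directrix along the axis of symmetry.
Axis is horizontal (directrix is vertical). Vertex x-coordinate = (1/2 + (-33/2))/2 = -8; y-coordinate = -7.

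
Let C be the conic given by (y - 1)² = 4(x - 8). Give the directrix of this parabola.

x = 7

Vertex (8, 1); 4p = 4 so p = 1. Opens right.
Directrix is the vertical line x = h − p = 8 − (1) = 7.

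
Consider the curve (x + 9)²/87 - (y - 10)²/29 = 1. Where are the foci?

Center (-9, 10). The positive term is the x-term, so the transverse axis is horizontal; a² = 87, b² = 29.
c² = a² + b² = 87 + 29 = 116, so c = 2√29.
Foci lie on the horizontal axis through the center: (h ± c, k).

(-9 - 2√29, 10) and (-9 + 2√29, 10)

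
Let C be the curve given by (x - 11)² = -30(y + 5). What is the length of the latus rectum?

Vertex (11, -5); 4p = -30 so p = -15/2. Opens down.
Latus rectum length = |4p| = 30.

30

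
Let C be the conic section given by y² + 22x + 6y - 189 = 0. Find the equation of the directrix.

Only y is squared. Complete the square in y: (y + 3)² = -22(x - 9).
Vertex (9, -3); 4p = -22 so p = -11/2. Opens left.
Directrix is the vertical line x = h − p = 9 − (-11/2) = 29/2.

x = 29/2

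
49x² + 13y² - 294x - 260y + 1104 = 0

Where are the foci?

Group the x- and y-terms: 49(x² - 6x) + 13(y² - 20y) = -1104
Complete the square in x and y: 49(x - 3)² + 13(y - 10)² = -1104 + 441 + 1300 = 637
Divide through by 637 to get (x - 3)²/13 + (y - 10)²/49 = 1.
Ellipse, center (3, 10), major axis vertical; a² = 49, b² = 13.
c² = a² - b² = 49 - 13 = 36, so c = 6.
Foci lie on the vertical axis through the center: (h, k ± c).

(3, 4) and (3, 16)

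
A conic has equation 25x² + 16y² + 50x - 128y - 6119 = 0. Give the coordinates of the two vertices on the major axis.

(-1, -16) and (-1, 24)

25(x² + 2x) + 16(y² - 8y) = 6119
25(x + 1)² + 16(y - 4)² = 6119 + 25 + 256 = 6400
Divide through by 6400 to get (x + 1)²/256 + (y - 4)²/400 = 1.
Ellipse, center (-1, 4), major axis vertical; a² = 400, b² = 256.
a = 20. Vertices at (h, k ± a).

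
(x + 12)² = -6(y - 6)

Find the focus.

(-12, 9/2)

Vertex (-12, 6); 4p = -6 so p = -3/2. Opens down.
Focus is p units from the vertex along the axis: (h, k + p).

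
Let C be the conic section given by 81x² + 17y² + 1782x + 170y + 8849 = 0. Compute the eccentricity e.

e = 8/9

Group the x- and y-terms: 81(x² + 22x) + 17(y² + 10y) = -8849
Complete the square: 81(x + 11)² + 17(y + 5)² = -8849 + 9801 + 425 = 1377
Dividing both sides by 1377: (x + 11)²/17 + (y + 5)²/81 = 1
Ellipse, center (-11, -5), major axis vertical; a² = 81, b² = 17.
c² = a² - b² = 64, so c = 8.
e = c/a = 8/9.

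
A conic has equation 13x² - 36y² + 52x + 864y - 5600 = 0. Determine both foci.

(-9, 12) and (5, 12)

Group the x- and y-terms: 13(x² + 4x) -36(y² - 24y) = 5600
Complete the square in x and y: 13(x + 2)² -36(y - 12)² = 5600 + 52 - 5184 = 468
Divide through by 468 to get (x + 2)²/36 - (y - 12)²/13 = 1.
Hyperbola, center (-2, 12), transverse axis horizontal; a² = 36, b² = 13.
c² = a² + b² = 36 + 13 = 49, so c = 7.
Foci lie on the horizontal axis through the center: (h ± c, k).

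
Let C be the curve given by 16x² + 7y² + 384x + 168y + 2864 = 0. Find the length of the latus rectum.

7

16(x² + 24x) + 7(y² + 24y) = -2864
16(x + 12)² + 7(y + 12)² = -2864 + 2304 + 1008 = 448
Divide through by 448 to get (x + 12)²/28 + (y + 12)²/64 = 1.
Ellipse, center (-12, -12), major axis vertical; a² = 64, b² = 28.
Latus rectum length = 2b²/a = 2·28/8 = 7.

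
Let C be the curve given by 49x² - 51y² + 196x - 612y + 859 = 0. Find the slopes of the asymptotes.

Collect terms: 49(x² + 4x) -51(y² + 12y) = -859
Complete the square in x and y: 49(x + 2)² -51(y + 6)² = -859 + 196 - 1836 = -2499
Divide by -2499: (y + 6)²/49 - (x + 2)²/51 = 1
Hyperbola, center (-2, -6), transverse axis vertical; a² = 49, b² = 51.
For a vertical hyperbola the asymptotes have slope ±a/b.
Here that is ±7/√51 = ±7√51/51.

7√51/51 and -7√51/51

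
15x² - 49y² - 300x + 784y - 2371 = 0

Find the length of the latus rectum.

Group the x- and y-terms: 15(x² - 20x) -49(y² - 16y) = 2371
Complete the square in x and y: 15(x - 10)² -49(y - 8)² = 2371 + 1500 - 3136 = 735
Divide by 735: (x - 10)²/49 - (y - 8)²/15 = 1
Hyperbola, center (10, 8), transverse axis horizontal; a² = 49, b² = 15.
Latus rectum length = 2b²/a = 2·15/7 = 30/7.

30/7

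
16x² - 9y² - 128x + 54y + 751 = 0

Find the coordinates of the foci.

Collect terms: 16(x² - 8x) -9(y² - 6y) = -751
16(x - 4)² -9(y - 3)² = -751 + 256 - 81 = -576
Divide by -576: (y - 3)²/64 - (x - 4)²/36 = 1
Hyperbola, center (4, 3), transverse axis vertical; a² = 64, b² = 36.
c² = a² + b² = 64 + 36 = 100, so c = 10.
Foci lie on the vertical axis through the center: (h, k ± c).

(4, -7) and (4, 13)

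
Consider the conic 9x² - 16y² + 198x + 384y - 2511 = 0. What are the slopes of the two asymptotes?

3/4 and -3/4

Group: 9(x² + 22x) -16(y² - 24y) = 2511
Completing the square gives 9(x + 11)² -16(y - 12)² = 2511 + 1089 - 2304 = 1296.
Divide by 1296: (x + 11)²/144 - (y - 12)²/81 = 1
Hyperbola, center (-11, 12), transverse axis horizontal; a² = 144, b² = 81.
For a horizontal hyperbola the asymptotes have slope ±b/a.
Here that is ±9/12 = ±3/4.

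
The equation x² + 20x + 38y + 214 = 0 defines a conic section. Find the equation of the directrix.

y = 13/2

Only x is squared. Complete the square in x: (x + 10)² = -38(y + 3).
Vertex (-10, -3); 4p = -38 so p = -19/2. Opens down.
Directrix is the horizontal line y = k − p = -3 − (-19/2) = 13/2.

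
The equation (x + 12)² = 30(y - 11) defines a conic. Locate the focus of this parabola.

(-12, 37/2)

Vertex (-12, 11); 4p = 30 so p = 15/2. Opens up.
Focus is p units from the vertex along the axis: (h, k + p).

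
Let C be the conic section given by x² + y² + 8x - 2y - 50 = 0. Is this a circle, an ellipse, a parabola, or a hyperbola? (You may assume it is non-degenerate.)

circle

No xy term. Coefficients of x² and y² are A = 1, C = 1.
A = C (same sign) ⇒ circle.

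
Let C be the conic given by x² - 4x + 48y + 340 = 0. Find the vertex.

(2, -7)

Only x is squared. Complete the square in x: (x - 2)² = -48(y + 7).
Vertex (2, -7); 4p = -48 so p = -12. Opens down.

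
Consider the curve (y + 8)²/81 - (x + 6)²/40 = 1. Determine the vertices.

(-6, -17) and (-6, 1)

Center (-6, -8). The positive term is the y-term, so the transverse axis is vertical; a² = 81, b² = 40.
a = 9. Vertices at (h, k ± a).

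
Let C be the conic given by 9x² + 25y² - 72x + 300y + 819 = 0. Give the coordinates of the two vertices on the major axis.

Group the x- and y-terms: 9(x² - 8x) + 25(y² + 12y) = -819
Complete the square in x and y: 9(x - 4)² + 25(y + 6)² = -819 + 144 + 900 = 225
Divide through by 225 to get (x - 4)²/25 + (y + 6)²/9 = 1.
Ellipse, center (4, -6), major axis horizontal; a² = 25, b² = 9.
a = 5. Vertices at (h ± a, k).

(-1, -6) and (9, -6)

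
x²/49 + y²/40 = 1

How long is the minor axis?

Center (0, 0). The larger denominator 49 sits under the x-term, so the major axis is horizontal; a² = 49, b² = 40.
b² = 40 so b = 2√10; the minor axis has length 2b = 4√10.

4√10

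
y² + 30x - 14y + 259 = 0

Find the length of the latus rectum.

Only y is squared. Complete the square in y: (y - 7)² = -30(x + 7).
Vertex (-7, 7); 4p = -30 so p = -15/2. Opens left.
Latus rectum length = |4p| = 30.

30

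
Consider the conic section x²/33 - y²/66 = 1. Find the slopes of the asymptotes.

Center (0, 0). The positive term is the x-term, so the transverse axis is horizontal; a² = 33, b² = 66.
For a horizontal hyperbola the asymptotes have slope ±b/a.
Here that is ±√66/√33 = ±√2.

√2 and -√2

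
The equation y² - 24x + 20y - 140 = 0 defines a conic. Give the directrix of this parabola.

Only y is squared. Complete the square in y: (y + 10)² = 24(x + 10).
Vertex (-10, -10); 4p = 24 so p = 6. Opens right.
Directrix is the vertical line x = h − p = -10 − (6) = -16.

x = -16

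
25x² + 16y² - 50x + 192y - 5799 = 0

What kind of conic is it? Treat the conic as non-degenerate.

ellipse

No xy term. Coefficients of x² and y² are A = 25, C = 16.
A and C have the same sign but A ≠ C ⇒ ellipse.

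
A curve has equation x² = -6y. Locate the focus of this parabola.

(0, -3/2)

Vertex (0, 0); 4p = -6 so p = -3/2. Opens down.
Focus is p units from the vertex along the axis: (h, k + p).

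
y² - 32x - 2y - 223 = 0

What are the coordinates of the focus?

(1, 1)

Only y is squared. Complete the square in y: (y - 1)² = 32(x + 7).
Vertex (-7, 1); 4p = 32 so p = 8. Opens right.
Focus is p units from the vertex along the axis: (h + p, k).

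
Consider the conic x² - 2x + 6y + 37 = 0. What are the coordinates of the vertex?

Only x is squared. Complete the square in x: (x - 1)² = -6(y + 6).
Vertex (1, -6); 4p = -6 so p = -3/2. Opens down.

(1, -6)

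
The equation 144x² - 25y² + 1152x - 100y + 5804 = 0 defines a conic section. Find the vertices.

(-4, -14) and (-4, 10)

Group the x- and y-terms: 144(x² + 8x) -25(y² + 4y) = -5804
144(x + 4)² -25(y + 2)² = -5804 + 2304 - 100 = -3600
Divide by -3600: (y + 2)²/144 - (x + 4)²/25 = 1
Hyperbola, center (-4, -2), transverse axis vertical; a² = 144, b² = 25.
a = 12. Vertices at (h, k ± a).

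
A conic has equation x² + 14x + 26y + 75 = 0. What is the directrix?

y = 11/2

Only x is squared. Complete the square in x: (x + 7)² = -26(y + 1).
Vertex (-7, -1); 4p = -26 so p = -13/2. Opens down.
Directrix is the horizontal line y = k − p = -1 − (-13/2) = 11/2.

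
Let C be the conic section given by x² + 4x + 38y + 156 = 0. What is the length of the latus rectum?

38

Only x is squared. Complete the square in x: (x + 2)² = -38(y + 4).
Vertex (-2, -4); 4p = -38 so p = -19/2. Opens down.
Latus rectum length = |4p| = 38.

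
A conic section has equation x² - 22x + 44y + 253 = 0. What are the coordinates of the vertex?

Only x is squared. Complete the square in x: (x - 11)² = -44(y + 3).
Vertex (11, -3); 4p = -44 so p = -11. Opens down.

(11, -3)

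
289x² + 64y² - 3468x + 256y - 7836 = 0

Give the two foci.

Group: 289(x² - 12x) + 64(y² + 4y) = 7836
289(x - 6)² + 64(y + 2)² = 7836 + 10404 + 256 = 18496
Dividing both sides by 18496: (x - 6)²/64 + (y + 2)²/289 = 1
Ellipse, center (6, -2), major axis vertical; a² = 289, b² = 64.
c² = a² - b² = 289 - 64 = 225, so c = 15.
Foci lie on the vertical axis through the center: (h, k ± c).

(6, -17) and (6, 13)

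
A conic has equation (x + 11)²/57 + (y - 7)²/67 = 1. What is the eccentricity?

Center (-11, 7). The larger denominator 67 sits under the y-term, so the major axis is vertical; a² = 67, b² = 57.
c² = a² - b² = 10, so c = √10.
e = c/a = √10/√67 = √670/67.

e = √670/67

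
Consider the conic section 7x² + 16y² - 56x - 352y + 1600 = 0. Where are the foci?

(-2, 11) and (10, 11)

Collect terms: 7(x² - 8x) + 16(y² - 22y) = -1600
Completing the square gives 7(x - 4)² + 16(y - 11)² = -1600 + 112 + 1936 = 448.
Dividing both sides by 448: (x - 4)²/64 + (y - 11)²/28 = 1
Ellipse, center (4, 11), major axis horizontal; a² = 64, b² = 28.
c² = a² - b² = 64 - 28 = 36, so c = 6.
Foci lie on the horizontal axis through the center: (h ± c, k).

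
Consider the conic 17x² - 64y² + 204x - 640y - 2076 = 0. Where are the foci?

Group: 17(x² + 12x) -64(y² + 10y) = 2076
Completing the square gives 17(x + 6)² -64(y + 5)² = 2076 + 612 - 1600 = 1088.
Divide through by 1088 to get (x + 6)²/64 - (y + 5)²/17 = 1.
Hyperbola, center (-6, -5), transverse axis horizontal; a² = 64, b² = 17.
c² = a² + b² = 64 + 17 = 81, so c = 9.
Foci lie on the horizontal axis through the center: (h ± c, k).

(-15, -5) and (3, -5)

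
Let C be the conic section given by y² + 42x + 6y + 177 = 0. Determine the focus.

Only y is squared. Complete the square in y: (y + 3)² = -42(x + 4).
Vertex (-4, -3); 4p = -42 so p = -21/2. Opens left.
Focus is p units from the vertex along the axis: (h + p, k).

(-29/2, -3)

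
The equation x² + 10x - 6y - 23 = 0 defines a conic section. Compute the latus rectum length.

6

Only x is squared. Complete the square in x: (x + 5)² = 6(y + 8).
Vertex (-5, -8); 4p = 6 so p = 3/2. Opens up.
Latus rectum length = |4p| = 6.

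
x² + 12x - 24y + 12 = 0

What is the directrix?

y = -7

Only x is squared. Complete the square in x: (x + 6)² = 24(y + 1).
Vertex (-6, -1); 4p = 24 so p = 6. Opens up.
Directrix is the horizontal line y = k − p = -1 − (6) = -7.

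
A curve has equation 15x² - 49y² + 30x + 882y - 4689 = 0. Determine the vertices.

15(x² + 2x) -49(y² - 18y) = 4689
Complete the square: 15(x + 1)² -49(y - 9)² = 4689 + 15 - 3969 = 735
Divide through by 735 to get (x + 1)²/49 - (y - 9)²/15 = 1.
Hyperbola, center (-1, 9), transverse axis horizontal; a² = 49, b² = 15.
a = 7. Vertices at (h ± a, k).

(-8, 9) and (6, 9)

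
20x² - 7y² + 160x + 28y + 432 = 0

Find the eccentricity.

e = 3√15/10

Group the x- and y-terms: 20(x² + 8x) -7(y² - 4y) = -432
Completing the square gives 20(x + 4)² -7(y - 2)² = -432 + 320 - 28 = -140.
Dividing both sides by -140: (y - 2)²/20 - (x + 4)²/7 = 1
Hyperbola, center (-4, 2), transverse axis vertical; a² = 20, b² = 7.
c² = a² + b² = 27, so c = 3√3.
e = c/a = 3√3/2√5 = 3√15/10.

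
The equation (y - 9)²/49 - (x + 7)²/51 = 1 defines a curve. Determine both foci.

(-7, -1) and (-7, 19)

Center (-7, 9). The positive term is the y-term, so the transverse axis is vertical; a² = 49, b² = 51.
c² = a² + b² = 49 + 51 = 100, so c = 10.
Foci lie on the vertical axis through the center: (h, k ± c).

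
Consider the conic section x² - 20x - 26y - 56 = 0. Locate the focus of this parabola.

(10, 1/2)

Only x is squared. Complete the square in x: (x - 10)² = 26(y + 6).
Vertex (10, -6); 4p = 26 so p = 13/2. Opens up.
Focus is p units from the vertex along the axis: (h, k + p).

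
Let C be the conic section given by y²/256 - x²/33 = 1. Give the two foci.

Center (0, 0). The positive term is the y-term, so the transverse axis is vertical; a² = 256, b² = 33.
c² = a² + b² = 256 + 33 = 289, so c = 17.
Foci lie on the vertical axis through the center: (h, k ± c).

(0, -17) and (0, 17)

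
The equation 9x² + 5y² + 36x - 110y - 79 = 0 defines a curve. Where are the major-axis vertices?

Group the x- and y-terms: 9(x² + 4x) + 5(y² - 22y) = 79
Completing the square gives 9(x + 2)² + 5(y - 11)² = 79 + 36 + 605 = 720.
Dividing both sides by 720: (x + 2)²/80 + (y - 11)²/144 = 1
Ellipse, center (-2, 11), major axis vertical; a² = 144, b² = 80.
a = 12. Vertices at (h, k ± a).

(-2, -1) and (-2, 23)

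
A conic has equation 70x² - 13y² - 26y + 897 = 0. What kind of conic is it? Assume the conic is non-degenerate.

hyperbola

No xy term. Coefficients of x² and y² are A = 70, C = -13.
A and C have opposite signs ⇒ hyperbola.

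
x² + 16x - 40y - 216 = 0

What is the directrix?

y = -17

Only x is squared. Complete the square in x: (x + 8)² = 40(y + 7).
Vertex (-8, -7); 4p = 40 so p = 10. Opens up.
Directrix is the horizontal line y = k − p = -7 − (10) = -17.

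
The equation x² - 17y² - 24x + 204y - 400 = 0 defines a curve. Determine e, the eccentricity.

(x² - 24x) -17(y² - 12y) = 400
Complete the square in x and y: (x - 12)² -17(y - 6)² = 400 + 144 - 612 = -68
Divide by -68: (y - 6)²/4 - (x - 12)²/68 = 1
Hyperbola, center (12, 6), transverse axis vertical; a² = 4, b² = 68.
c² = a² + b² = 72, so c = 6√2.
e = c/a = 6√2/2 = 3√2.

e = 3√2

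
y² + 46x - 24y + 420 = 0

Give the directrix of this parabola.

Only y is squared. Complete the square in y: (y - 12)² = -46(x + 6).
Vertex (-6, 12); 4p = -46 so p = -23/2. Opens left.
Directrix is the vertical line x = h − p = -6 − (-23/2) = 11/2.

x = 11/2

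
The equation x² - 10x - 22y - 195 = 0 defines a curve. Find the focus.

Only x is squared. Complete the square in x: (x - 5)² = 22(y + 10).
Vertex (5, -10); 4p = 22 so p = 11/2. Opens up.
Focus is p units from the vertex along the axis: (h, k + p).

(5, -9/2)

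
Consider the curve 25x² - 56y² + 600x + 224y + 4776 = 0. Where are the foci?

Group: 25(x² + 24x) -56(y² - 4y) = -4776
Completing the square gives 25(x + 12)² -56(y - 2)² = -4776 + 3600 - 224 = -1400.
Divide by -1400: (y - 2)²/25 - (x + 12)²/56 = 1
Hyperbola, center (-12, 2), transverse axis vertical; a² = 25, b² = 56.
c² = a² + b² = 25 + 56 = 81, so c = 9.
Foci lie on the vertical axis through the center: (h, k ± c).

(-12, -7) and (-12, 11)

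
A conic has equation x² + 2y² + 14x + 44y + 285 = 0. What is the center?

Collect terms: (x² + 14x) + 2(y² + 22y) = -285
Complete the square: (x + 7)² + 2(y + 11)² = -285 + 49 + 242 = 6
Dividing both sides by 6: (x + 7)²/6 + (y + 11)²/3 = 1
Ellipse with center (-7, -11).

(-7, -11)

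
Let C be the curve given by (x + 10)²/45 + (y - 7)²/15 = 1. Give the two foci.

Center (-10, 7). The larger denominator 45 sits under the x-term, so the major axis is horizontal; a² = 45, b² = 15.
c² = a² - b² = 45 - 15 = 30, so c = √30.
Foci lie on the horizontal axis through the center: (h ± c, k).

(-10 - √30, 7) and (-10 + √30, 7)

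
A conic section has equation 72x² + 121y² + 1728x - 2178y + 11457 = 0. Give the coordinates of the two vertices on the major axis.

Collect terms: 72(x² + 24x) + 121(y² - 18y) = -11457
Complete the square: 72(x + 12)² + 121(y - 9)² = -11457 + 10368 + 9801 = 8712
Divide through by 8712 to get (x + 12)²/121 + (y - 9)²/72 = 1.
Ellipse, center (-12, 9), major axis horizontal; a² = 121, b² = 72.
a = 11. Vertices at (h ± a, k).

(-23, 9) and (-1, 9)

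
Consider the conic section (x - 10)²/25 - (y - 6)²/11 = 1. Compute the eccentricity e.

e = 6/5

Center (10, 6). The positive term is the x-term, so the transverse axis is horizontal; a² = 25, b² = 11.
c² = a² + b² = 36, so c = 6.
e = c/a = 6/5.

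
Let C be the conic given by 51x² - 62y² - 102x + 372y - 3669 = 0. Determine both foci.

(1 - √113, 3) and (1 + √113, 3)

51(x² - 2x) -62(y² - 6y) = 3669
Complete the square in x and y: 51(x - 1)² -62(y - 3)² = 3669 + 51 - 558 = 3162
Divide by 3162: (x - 1)²/62 - (y - 3)²/51 = 1
Hyperbola, center (1, 3), transverse axis horizontal; a² = 62, b² = 51.
c² = a² + b² = 62 + 51 = 113, so c = √113.
Foci lie on the horizontal axis through the center: (h ± c, k).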